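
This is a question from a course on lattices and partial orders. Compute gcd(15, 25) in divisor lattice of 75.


In a divisor lattice, meet = gcd (greatest common divisor).
By Euclidean algorithm or factoring: gcd(15,25) = 5


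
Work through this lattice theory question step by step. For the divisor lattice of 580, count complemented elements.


An element a is complemented if some b has a meet b = bottom, a join b = top.
a is complemented iff gcd(a, n/a)=1, i.e. a is a unitary divisor of 580.
Complemented elements: 1, 4, 5, 20, 29, 116, ... (2 more)
Count: 8


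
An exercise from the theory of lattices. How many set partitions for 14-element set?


B(n) = number of set partitions of an n-element set.
B(n) satisfies the recurrence: B(n+1) = sum_k C(n,k)*B(k).
B(14) = 190899322


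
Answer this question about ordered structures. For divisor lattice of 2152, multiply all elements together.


Divisors of 2152: [1, 2, 4, 8, 269, 538, 1076, 2152]
Product = n^(d(n)/2) = 2152^(8/2)
Product = 21447124258816


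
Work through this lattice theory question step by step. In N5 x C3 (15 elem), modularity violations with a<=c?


Modular law: if a <= c then a v (b ^ c) = (a v b) ^ c.
Check all triples (a,b,c) with a <= c among 15 elements.
  e.g. a=(a,0), b=(c,0), c=(b,0): lhs=(a,0) != rhs=(b,0)
  e.g. a=(a,0), b=(c,1), c=(b,0): lhs=(a,0) != rhs=(b,0)
Total violating triples: 18


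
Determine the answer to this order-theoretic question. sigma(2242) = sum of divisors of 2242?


sigma(n) = sum of divisors.
Divisors of 2242: [1, 2, 19, 38, 59, 118, 1121, 2242]
Sum = 3600


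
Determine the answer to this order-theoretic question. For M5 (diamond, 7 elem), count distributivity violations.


Distributive law: a ^ (b v c) = (a ^ b) v (a ^ c).
Check all 7^3 = 343 ordered triples (a,b,c).
  e.g. a=a1, b=a2, c=a3: lhs=a1 != rhs=0
  e.g. a=a1, b=a2, c=a4: lhs=a1 != rhs=0
Total violating triples: 60


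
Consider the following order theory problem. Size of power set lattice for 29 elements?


Power set = 2^n.
2^29 = 536870912


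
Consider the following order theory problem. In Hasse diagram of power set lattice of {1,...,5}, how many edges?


A cover relation a -< b holds when a < b with no c strictly between.
Cover relations:
  {} -< {1}
  {} -< {2}
  {} -< {3}
  {} -< {4}
  {} -< {5}
  {1} -< {1,2}
  {1} -< {1,3}
  {1} -< {1,4}
  ...72 more
Total: 80


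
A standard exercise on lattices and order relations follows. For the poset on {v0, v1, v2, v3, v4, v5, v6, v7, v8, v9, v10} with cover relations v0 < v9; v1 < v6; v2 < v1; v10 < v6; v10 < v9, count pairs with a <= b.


The order relation is {(a,b) : a <= b}, reflexive so it includes (a,a).
Examples: (v0,v0), (v0,v9), (v1,v1), (v1,v6), (v10,v10), ...
Total ordered pairs: 17


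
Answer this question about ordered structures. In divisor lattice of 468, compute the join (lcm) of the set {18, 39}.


In a divisor lattice, join = lcm (least common multiple).
Compute lcm iteratively: start with first element, then lcm(current, next).
Elements: [18, 39]
lcm(18,39) = 234
Final lcm = 234


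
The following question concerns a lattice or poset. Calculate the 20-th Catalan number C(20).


C(n) = C(2n, n) / (n+1).
C(40, 20) = 137846528820
C(20) = 137846528820 / 21 = 6564120420


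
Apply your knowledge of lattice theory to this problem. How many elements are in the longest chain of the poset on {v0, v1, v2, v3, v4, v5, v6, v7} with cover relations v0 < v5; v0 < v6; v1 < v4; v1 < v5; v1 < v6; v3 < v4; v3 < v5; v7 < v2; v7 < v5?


A chain is a totally ordered subset; we count the number of elements in a maximum chain.
Compute, for each element x, the size of the longest chain ending at x:
  v0: 1
  v1: 1
  v3: 1
  v7: 1
  v2: 2
  v4: 2
  ...
A maximum chain: v7 < v2
Number of elements in the longest chain: 2


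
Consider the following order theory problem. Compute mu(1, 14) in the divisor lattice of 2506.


In a divisor lattice, mu(a,b) = mu(b/a) where mu is the classical Mobius function.
b/a = 14/1 = 14
Prime factorization of 14: primes [2, 7]
14 is squarefree with 2 prime factor(s), so mu(14) = (-1)^2 = 1


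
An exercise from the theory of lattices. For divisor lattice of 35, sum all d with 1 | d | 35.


Interval [1,35] in divisors of 35: [1, 5, 7, 35]
Sum = 48


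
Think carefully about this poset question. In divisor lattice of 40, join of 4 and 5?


In a divisor lattice, join = lcm (least common multiple).
gcd(4,5) = 1
lcm(4,5) = 4*5/gcd = 20/1 = 20


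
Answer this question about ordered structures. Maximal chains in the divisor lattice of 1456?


A maximal chain goes from the minimum element to a maximal element via cover relations.
Counting all min-to-max paths in the cover graph.
Total maximal chains: 30


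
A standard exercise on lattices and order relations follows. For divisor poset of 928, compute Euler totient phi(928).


phi(n) = n * prod_{p|n} (1 - 1/p).
Prime divisors of 928: [2, 29]
phi(928) = 928 * (1 - 1/2) * (1 - 1/29)
phi(928) = 448


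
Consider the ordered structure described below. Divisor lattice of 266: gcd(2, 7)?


Meet=gcd.
gcd(2,7)=1


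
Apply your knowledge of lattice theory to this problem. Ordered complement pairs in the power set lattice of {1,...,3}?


Complement pair (a,b): a meet b = bottom, a join b = top.
Here: A intersect B = {} and A union B = {1,...,3}.
Pairs found: ({},{1,2,3}), ({1},{2,3}), ({2},{1,3}), ({3},{1,2}), ... (4 more)
Total ordered pairs: 8


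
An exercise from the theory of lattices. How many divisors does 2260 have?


Divisors of 2260: [1, 2, 4, 5, 10, 20, 113, 226, 452, 565, 1130, 2260]
Count: 12


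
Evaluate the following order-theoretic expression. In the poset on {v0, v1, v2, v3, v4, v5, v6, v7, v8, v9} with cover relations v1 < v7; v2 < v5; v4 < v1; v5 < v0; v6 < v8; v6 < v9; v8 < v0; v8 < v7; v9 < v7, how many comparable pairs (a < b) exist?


A comparable pair {a,b} has a < b or b < a in the order.
Count unordered pairs where one element is strictly below the other.
Examples: {v0,v2}, {v0,v5}, {v0,v6}, {v0,v8}, ...
Total comparable pairs: 13


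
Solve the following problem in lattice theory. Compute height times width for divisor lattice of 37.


Height = length of longest chain minus 1; width = size of largest antichain.
A maximum chain: 1 | 37  (height 1).
A maximum antichain: {1}  (width 1).
Product = 1 * 1 = 1


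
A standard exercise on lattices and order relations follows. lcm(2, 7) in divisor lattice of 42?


Join=lcm.
gcd(2,7)=1
lcm=14


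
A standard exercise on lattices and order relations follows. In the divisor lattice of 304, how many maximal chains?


A maximal chain goes from the minimum element to a maximal element via cover relations.
Counting all min-to-max paths in the cover graph.
Total maximal chains: 5


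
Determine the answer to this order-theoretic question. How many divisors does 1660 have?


Divisors of 1660: [1, 2, 4, 5, 10, 20, 83, 166, 332, 415, 830, 1660]
Count: 12


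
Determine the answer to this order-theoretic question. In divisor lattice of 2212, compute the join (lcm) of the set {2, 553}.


In a divisor lattice, join = lcm (least common multiple).
Compute lcm iteratively: start with first element, then lcm(current, next).
Elements: [2, 553]
lcm(2,553) = 1106
Final lcm = 1106


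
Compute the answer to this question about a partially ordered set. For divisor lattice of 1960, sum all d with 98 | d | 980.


Interval [98,980] in divisors of 1960: [98, 196, 490, 980]
Sum = 1764


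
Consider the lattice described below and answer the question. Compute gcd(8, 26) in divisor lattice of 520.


In a divisor lattice, meet = gcd (greatest common divisor).
By Euclidean algorithm or factoring: gcd(8,26) = 2


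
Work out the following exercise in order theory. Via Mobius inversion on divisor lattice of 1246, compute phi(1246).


phi(n) = n * prod_{p|n} (1 - 1/p).
Prime divisors of 1246: [2, 7, 89]
phi(1246) = 1246 * (1 - 1/2) * (1 - 1/7) * (1 - 1/89)
phi(1246) = 528


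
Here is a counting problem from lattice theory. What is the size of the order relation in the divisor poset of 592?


The order relation is {(a,b) : a <= b}, reflexive so it includes (a,a).
Examples: (1,1), (1,148), (1,16), (1,2), (1,296), ...
Total ordered pairs: 45


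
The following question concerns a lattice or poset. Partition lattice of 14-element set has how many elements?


B(n) = number of set partitions of an n-element set.
B(n) satisfies the recurrence: B(n+1) = sum_k C(n,k)*B(k).
B(14) = 190899322


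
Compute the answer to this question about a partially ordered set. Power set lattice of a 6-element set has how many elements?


Power set = 2^n.
2^6 = 64


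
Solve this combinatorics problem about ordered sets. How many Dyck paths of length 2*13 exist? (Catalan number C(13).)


C(n) = C(2n, n) / (n+1).
C(26, 13) = 10400600
C(13) = 10400600 / 14 = 742900


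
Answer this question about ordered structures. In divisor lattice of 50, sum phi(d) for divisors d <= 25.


Divisors of 50 up to 25: [1, 2, 5, 10, 25]
phi values: [1, 1, 4, 4, 20]
Sum = 30


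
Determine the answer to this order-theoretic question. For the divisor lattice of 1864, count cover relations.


A cover relation a -< b holds when a < b with no c strictly between.
Cover relations:
  1 -< 2
  1 -< 233
  2 -< 4
  2 -< 466
  4 -< 8
  4 -< 932
  8 -< 1864
  233 -< 466
  ...2 more
Total: 10


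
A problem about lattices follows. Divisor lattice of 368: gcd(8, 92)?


Meet=gcd.
gcd(8,92)=4


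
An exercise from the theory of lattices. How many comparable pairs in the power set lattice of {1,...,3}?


A comparable pair {a,b} has a < b or b < a in the order.
Count unordered pairs where one element is strictly below the other.
Examples: {{},{1}}, {{},{2}}, {{},{3}}, {{},{1,2}}, ...
Total comparable pairs: 19


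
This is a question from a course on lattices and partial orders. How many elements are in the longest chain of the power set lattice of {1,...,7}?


A chain is a totally ordered subset; we count the number of elements in a maximum chain.
Compute, for each element x, the size of the longest chain ending at x:
  {}: 1
  {1}: 2
  {2}: 2
  {3}: 2
  {4}: 2
  {5}: 2
  ...
A maximum chain: {} < {1} < {1,2} < {1,2,3} < {1,2,3,4} < {1,2,3,4,5} < {1,2,3,4,5,6} < {1,2,3,4,5,6,7}
Number of elements in the longest chain: 8


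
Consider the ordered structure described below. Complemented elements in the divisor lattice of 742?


An element a is complemented if some b has a meet b = bottom, a join b = top.
a is complemented iff gcd(a, n/a)=1, i.e. a is a unitary divisor of 742.
Complemented elements: 1, 2, 7, 14, 53, 106, ... (2 more)
Count: 8


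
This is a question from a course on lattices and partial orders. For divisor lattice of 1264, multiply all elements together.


Divisors of 1264: [1, 2, 4, 8, 16, 79, 158, 316, 632, 1264]
Product = n^(d(n)/2) = 1264^(10/2)
Product = 3226527490637824


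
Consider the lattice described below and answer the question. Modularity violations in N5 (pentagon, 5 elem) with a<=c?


Modular law: if a <= c then a v (b ^ c) = (a v b) ^ c.
Check all triples (a,b,c) with a <= c among 5 elements.
  e.g. a=a, b=c, c=b: lhs=a != rhs=b
Total violating triples: 1


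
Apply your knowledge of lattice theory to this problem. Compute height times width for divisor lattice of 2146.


Height = length of longest chain minus 1; width = size of largest antichain.
A maximum chain: 1 | 37 | 1073 | 2146  (height 3).
A maximum antichain: {2, 29, 37}  (width 3).
Product = 3 * 3 = 9


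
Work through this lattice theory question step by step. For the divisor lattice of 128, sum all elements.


sigma(n) = sum of divisors.
Divisors of 128: [1, 2, 4, 8, 16, 32, 64, 128]
Sum = 255


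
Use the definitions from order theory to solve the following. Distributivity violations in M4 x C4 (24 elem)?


Distributive law: a ^ (b v c) = (a ^ b) v (a ^ c).
Check all 24^3 = 13824 ordered triples (a,b,c).
  e.g. a=(a1,0), b=(a2,0), c=(a3,0): lhs=(a1,0) != rhs=(0,0)
  e.g. a=(a1,0), b=(a2,0), c=(a3,1): lhs=(a1,0) != rhs=(0,0)
Total violating triples: 1536


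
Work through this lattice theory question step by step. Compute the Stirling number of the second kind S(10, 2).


S(n,k) = k*S(n-1,k) + S(n-1,k-1).
S(9,2) = 255, S(9,1) = 1
S(10,2) = 2*255 + 1 = 510 + 1
S(10,2) = 511


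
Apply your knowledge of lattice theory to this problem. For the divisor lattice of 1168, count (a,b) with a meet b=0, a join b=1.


Complement pair (a,b): a meet b = bottom, a join b = top.
Here: gcd(a,b)=1 and lcm(a,b)=1168, i.e. a*b=1168 with a,b coprime.
Pairs found: (1,1168), (16,73), (73,16), (1168,1)
Total ordered pairs: 4


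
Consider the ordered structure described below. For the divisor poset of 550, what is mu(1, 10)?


In a divisor lattice, mu(a,b) = mu(b/a) where mu is the classical Mobius function.
b/a = 10/1 = 10
Prime factorization of 10: primes [2, 5]
10 is squarefree with 2 prime factor(s), so mu(10) = (-1)^2 = 1


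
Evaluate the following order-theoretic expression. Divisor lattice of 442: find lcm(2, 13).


In a divisor lattice, join = lcm (least common multiple).
gcd(2,13) = 1
lcm(2,13) = 2*13/gcd = 26/1 = 26


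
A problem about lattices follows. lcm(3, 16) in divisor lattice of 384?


Join=lcm.
gcd(3,16)=1
lcm=48


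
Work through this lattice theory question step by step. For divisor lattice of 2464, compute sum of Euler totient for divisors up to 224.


Divisors of 2464 up to 224: [1, 2, 4, 7, 8, 11, 14, 16, 22, 28, 32, 44, 56, 77, 88, 112, 154, 176, 224]
phi values: [1, 1, 2, 6, 4, 10, 6, 8, 10, 12, 16, 20, 24, 60, 40, 48, 60, 80, 96]
Sum = 504


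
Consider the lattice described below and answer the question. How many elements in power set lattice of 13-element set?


Power set = 2^n.
2^13 = 8192


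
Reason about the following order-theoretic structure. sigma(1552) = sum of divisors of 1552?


sigma(n) = sum of divisors.
Divisors of 1552: [1, 2, 4, 8, 16, 97, 194, 388, 776, 1552]
Sum = 3038


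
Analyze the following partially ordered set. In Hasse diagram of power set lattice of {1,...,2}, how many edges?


A cover relation a -< b holds when a < b with no c strictly between.
Cover relations:
  {} -< {1}
  {} -< {2}
  {1} -< {1,2}
  {2} -< {1,2}
Total: 4


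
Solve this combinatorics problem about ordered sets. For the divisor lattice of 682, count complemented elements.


An element a is complemented if some b has a meet b = bottom, a join b = top.
a is complemented iff gcd(a, n/a)=1, i.e. a is a unitary divisor of 682.
Complemented elements: 1, 2, 11, 22, 31, 62, ... (2 more)
Count: 8


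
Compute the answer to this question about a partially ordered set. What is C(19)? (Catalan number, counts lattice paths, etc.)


C(n) = C(2n, n) / (n+1).
C(38, 19) = 35345263800
C(19) = 35345263800 / 20 = 1767263190


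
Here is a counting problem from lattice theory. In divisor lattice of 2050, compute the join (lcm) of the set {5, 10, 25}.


In a divisor lattice, join = lcm (least common multiple).
Compute lcm iteratively: start with first element, then lcm(current, next).
Elements: [5, 10, 25]
lcm(5,10) = 10
lcm(10,25) = 50
Final lcm = 50


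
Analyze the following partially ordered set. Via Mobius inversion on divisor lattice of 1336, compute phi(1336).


phi(n) = n * prod_{p|n} (1 - 1/p).
Prime divisors of 1336: [2, 167]
phi(1336) = 1336 * (1 - 1/2) * (1 - 1/167)
phi(1336) = 664


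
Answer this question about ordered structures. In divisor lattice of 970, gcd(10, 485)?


Meet=gcd.
gcd(10,485)=5


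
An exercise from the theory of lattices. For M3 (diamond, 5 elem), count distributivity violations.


Distributive law: a ^ (b v c) = (a ^ b) v (a ^ c).
Check all 5^3 = 125 ordered triples (a,b,c).
  e.g. a=a1, b=a2, c=a3: lhs=a1 != rhs=0
  e.g. a=a1, b=a3, c=a2: lhs=a1 != rhs=0
Total violating triples: 6


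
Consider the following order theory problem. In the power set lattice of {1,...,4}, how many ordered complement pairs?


Complement pair (a,b): a meet b = bottom, a join b = top.
Here: A intersect B = {} and A union B = {1,...,4}.
Pairs found: ({},{1,2,3,4}), ({1},{2,3,4}), ({2},{1,3,4}), ({3},{1,2,4}), ... (12 more)
Total ordered pairs: 16


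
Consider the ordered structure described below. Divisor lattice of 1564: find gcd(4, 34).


In a divisor lattice, meet = gcd (greatest common divisor).
By Euclidean algorithm or factoring: gcd(4,34) = 2


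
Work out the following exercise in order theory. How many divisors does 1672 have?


Divisors of 1672: [1, 2, 4, 8, 11, 19, 22, 38, 44, 76, 88, 152, 209, 418, 836, 1672]
Count: 16


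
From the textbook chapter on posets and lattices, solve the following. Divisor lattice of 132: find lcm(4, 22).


In a divisor lattice, join = lcm (least common multiple).
gcd(4,22) = 2
lcm(4,22) = 4*22/gcd = 88/2 = 44


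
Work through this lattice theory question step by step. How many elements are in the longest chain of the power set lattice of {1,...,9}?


A chain is a totally ordered subset; we count the number of elements in a maximum chain.
Compute, for each element x, the size of the longest chain ending at x:
  {}: 1
  {1}: 2
  {2}: 2
  {3}: 2
  {4}: 2
  {5}: 2
  ...
A maximum chain: {} < {1} < {1,2} < {1,2,3} < {1,2,3,4} < {1,2,3,4,5} < {1,2,3,4,5,6} < {1,2,3,4,5,6,7} < {1,2,3,4,5,6,7,8} < {1,2,3,4,5,6,7,8,9}
Number of elements in the longest chain: 10


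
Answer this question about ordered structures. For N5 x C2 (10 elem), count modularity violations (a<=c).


Modular law: if a <= c then a v (b ^ c) = (a v b) ^ c.
Check all triples (a,b,c) with a <= c among 10 elements.
  e.g. a=(a,0), b=(c,0), c=(b,0): lhs=(a,0) != rhs=(b,0)
  e.g. a=(a,0), b=(c,1), c=(b,0): lhs=(a,0) != rhs=(b,0)
Total violating triples: 6


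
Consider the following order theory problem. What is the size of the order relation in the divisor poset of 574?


The order relation is {(a,b) : a <= b}, reflexive so it includes (a,a).
Examples: (1,1), (1,14), (1,2), (1,287), (1,41), ...
Total ordered pairs: 27


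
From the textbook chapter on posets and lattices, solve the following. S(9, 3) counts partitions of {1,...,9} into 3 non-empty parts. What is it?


S(n,k) = k*S(n-1,k) + S(n-1,k-1).
S(8,3) = 966, S(8,2) = 127
S(9,3) = 3*966 + 127 = 2898 + 127
S(9,3) = 3025


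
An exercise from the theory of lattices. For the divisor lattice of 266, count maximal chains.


A maximal chain goes from the minimum element to a maximal element via cover relations.
Counting all min-to-max paths in the cover graph.
Total maximal chains: 6


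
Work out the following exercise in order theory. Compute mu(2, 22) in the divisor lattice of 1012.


In a divisor lattice, mu(a,b) = mu(b/a) where mu is the classical Mobius function.
b/a = 22/2 = 11
Prime factorization of 11: primes [11]
11 is squarefree with 1 prime factor(s), so mu(11) = (-1)^1 = -1


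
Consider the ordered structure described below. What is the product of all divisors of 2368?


Divisors of 2368: [1, 2, 4, 8, 16, 32, 37, 64, 74, 148, 296, 592, 1184, 2368]
Product = n^(d(n)/2) = 2368^(14/2)
Product = 417514811017344248184832


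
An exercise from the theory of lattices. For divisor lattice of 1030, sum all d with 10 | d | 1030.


Interval [10,1030] in divisors of 1030: [10, 1030]
Sum = 1040


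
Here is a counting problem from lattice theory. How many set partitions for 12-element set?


B(n) = number of set partitions of an n-element set.
B(n) satisfies the recurrence: B(n+1) = sum_k C(n,k)*B(k).
B(12) = 4213597


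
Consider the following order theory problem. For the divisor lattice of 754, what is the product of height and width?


Height = length of longest chain minus 1; width = size of largest antichain.
A maximum chain: 1 | 29 | 377 | 754  (height 3).
A maximum antichain: {2, 13, 29}  (width 3).
Product = 3 * 3 = 9


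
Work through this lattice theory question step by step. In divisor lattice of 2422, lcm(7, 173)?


Join=lcm.
gcd(7,173)=1
lcm=1211


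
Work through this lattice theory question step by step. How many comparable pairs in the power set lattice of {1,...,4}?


A comparable pair {a,b} has a < b or b < a in the order.
Count unordered pairs where one element is strictly below the other.
Examples: {{},{1}}, {{},{2}}, {{},{3}}, {{},{4}}, ...
Total comparable pairs: 65


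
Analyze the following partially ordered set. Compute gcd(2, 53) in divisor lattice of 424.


In a divisor lattice, meet = gcd (greatest common divisor).
By Euclidean algorithm or factoring: gcd(2,53) = 1


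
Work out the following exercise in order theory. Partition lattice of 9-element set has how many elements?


B(n) = number of set partitions of an n-element set.
B(n) satisfies the recurrence: B(n+1) = sum_k C(n,k)*B(k).
B(9) = 21147


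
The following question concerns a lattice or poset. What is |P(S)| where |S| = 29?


Power set = 2^n.
2^29 = 536870912


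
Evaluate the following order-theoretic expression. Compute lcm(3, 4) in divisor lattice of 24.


In a divisor lattice, join = lcm (least common multiple).
gcd(3,4) = 1
lcm(3,4) = 3*4/gcd = 12/1 = 12


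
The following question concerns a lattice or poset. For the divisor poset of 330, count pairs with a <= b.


The order relation is {(a,b) : a <= b}, reflexive so it includes (a,a).
Examples: (1,1), (1,10), (1,11), (1,110), (1,15), ...
Total ordered pairs: 81


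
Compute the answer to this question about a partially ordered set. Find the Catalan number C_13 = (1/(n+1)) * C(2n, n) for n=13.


C(n) = C(2n, n) / (n+1).
C(26, 13) = 10400600
C(13) = 10400600 / 14 = 742900


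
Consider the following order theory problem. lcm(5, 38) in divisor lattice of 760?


Join=lcm.
gcd(5,38)=1
lcm=190


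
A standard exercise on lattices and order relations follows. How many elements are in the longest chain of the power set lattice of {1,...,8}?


A chain is a totally ordered subset; we count the number of elements in a maximum chain.
Compute, for each element x, the size of the longest chain ending at x:
  {}: 1
  {1}: 2
  {2}: 2
  {3}: 2
  {4}: 2
  {5}: 2
  ...
A maximum chain: {} < {1} < {1,2} < {1,2,3} < {1,2,3,4} < {1,2,3,4,5} < {1,2,3,4,5,6} < {1,2,3,4,5,6,7} < {1,2,3,4,5,6,7,8}
Number of elements in the longest chain: 9


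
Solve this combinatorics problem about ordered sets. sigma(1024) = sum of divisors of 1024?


sigma(n) = sum of divisors.
Divisors of 1024: [1, 2, 4, 8, 16, 32, 64, 128, 256, 512, 1024]
Sum = 2047


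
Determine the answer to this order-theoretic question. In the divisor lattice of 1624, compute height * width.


Height = length of longest chain minus 1; width = size of largest antichain.
A maximum chain: 1 | 29 | 203 | 406 | 812 | 1624  (height 5).
A maximum antichain: {4, 14, 58, 203}  (width 4).
Product = 5 * 4 = 20


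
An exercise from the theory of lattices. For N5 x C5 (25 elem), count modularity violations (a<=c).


Modular law: if a <= c then a v (b ^ c) = (a v b) ^ c.
Check all triples (a,b,c) with a <= c among 25 elements.
  e.g. a=(a,0), b=(c,0), c=(b,0): lhs=(a,0) != rhs=(b,0)
  e.g. a=(a,0), b=(c,1), c=(b,0): lhs=(a,0) != rhs=(b,0)
Total violating triples: 75


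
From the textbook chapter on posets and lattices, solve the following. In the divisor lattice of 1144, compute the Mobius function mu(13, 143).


In a divisor lattice, mu(a,b) = mu(b/a) where mu is the classical Mobius function.
b/a = 143/13 = 11
Prime factorization of 11: primes [11]
11 is squarefree with 1 prime factor(s), so mu(11) = (-1)^1 = -1


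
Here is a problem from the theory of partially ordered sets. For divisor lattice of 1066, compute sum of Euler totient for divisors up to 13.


Divisors of 1066 up to 13: [1, 2, 13]
phi values: [1, 1, 12]
Sum = 14


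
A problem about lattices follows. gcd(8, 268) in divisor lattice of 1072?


Meet=gcd.
gcd(8,268)=4


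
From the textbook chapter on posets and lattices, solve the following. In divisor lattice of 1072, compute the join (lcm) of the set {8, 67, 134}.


In a divisor lattice, join = lcm (least common multiple).
Compute lcm iteratively: start with first element, then lcm(current, next).
Elements: [8, 67, 134]
lcm(8,67) = 536
lcm(536,134) = 536
Final lcm = 536


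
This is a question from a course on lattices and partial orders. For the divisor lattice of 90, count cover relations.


A cover relation a -< b holds when a < b with no c strictly between.
Cover relations:
  1 -< 2
  1 -< 3
  1 -< 5
  2 -< 6
  2 -< 10
  3 -< 6
  3 -< 9
  3 -< 15
  ...12 more
Total: 20


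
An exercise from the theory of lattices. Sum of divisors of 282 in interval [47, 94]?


Interval [47,94] in divisors of 282: [47, 94]
Sum = 141


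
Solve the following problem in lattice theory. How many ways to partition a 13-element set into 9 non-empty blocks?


S(n,k) = k*S(n-1,k) + S(n-1,k-1).
S(12,9) = 22275, S(12,8) = 159027
S(13,9) = 9*22275 + 159027 = 200475 + 159027
S(13,9) = 359502


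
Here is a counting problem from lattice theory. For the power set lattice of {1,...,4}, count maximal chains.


A maximal chain goes from the minimum element to a maximal element via cover relations.
Counting all min-to-max paths in the cover graph.
Total maximal chains: 24


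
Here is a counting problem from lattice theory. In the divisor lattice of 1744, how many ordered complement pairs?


Complement pair (a,b): a meet b = bottom, a join b = top.
Here: gcd(a,b)=1 and lcm(a,b)=1744, i.e. a*b=1744 with a,b coprime.
Pairs found: (1,1744), (16,109), (109,16), (1744,1)
Total ordered pairs: 4


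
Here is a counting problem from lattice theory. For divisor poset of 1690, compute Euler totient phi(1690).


phi(n) = n * prod_{p|n} (1 - 1/p).
Prime divisors of 1690: [2, 5, 13]
phi(1690) = 1690 * (1 - 1/2) * (1 - 1/5) * (1 - 1/13)
phi(1690) = 624


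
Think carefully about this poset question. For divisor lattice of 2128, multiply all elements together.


Divisors of 2128: [1, 2, 4, 7, 8, 14, 16, 19, 28, 38, 56, 76, 112, 133, 152, 266, 304, 532, 1064, 2128]
Product = n^(d(n)/2) = 2128^(20/2)
Product = 1904216115203087105084361407463424


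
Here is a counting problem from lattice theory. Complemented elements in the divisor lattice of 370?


An element a is complemented if some b has a meet b = bottom, a join b = top.
a is complemented iff gcd(a, n/a)=1, i.e. a is a unitary divisor of 370.
Complemented elements: 1, 2, 5, 10, 37, 74, ... (2 more)
Count: 8


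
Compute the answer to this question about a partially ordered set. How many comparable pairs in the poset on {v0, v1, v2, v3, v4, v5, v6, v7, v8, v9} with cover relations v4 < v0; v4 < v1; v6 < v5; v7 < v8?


A comparable pair {a,b} has a < b or b < a in the order.
Count unordered pairs where one element is strictly below the other.
Examples: {v0,v4}, {v1,v4}, {v5,v6}, {v7,v8}
Total comparable pairs: 4


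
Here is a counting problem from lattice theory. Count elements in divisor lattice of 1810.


Divisors of 1810: [1, 2, 5, 10, 181, 362, 905, 1810]
Count: 8


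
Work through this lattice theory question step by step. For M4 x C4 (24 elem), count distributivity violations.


Distributive law: a ^ (b v c) = (a ^ b) v (a ^ c).
Check all 24^3 = 13824 ordered triples (a,b,c).
  e.g. a=(a1,0), b=(a2,0), c=(a3,0): lhs=(a1,0) != rhs=(0,0)
  e.g. a=(a1,0), b=(a2,0), c=(a3,1): lhs=(a1,0) != rhs=(0,0)
Total violating triples: 1536


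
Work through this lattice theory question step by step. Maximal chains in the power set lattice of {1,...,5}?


A maximal chain goes from the minimum element to a maximal element via cover relations.
Counting all min-to-max paths in the cover graph.
Total maximal chains: 120


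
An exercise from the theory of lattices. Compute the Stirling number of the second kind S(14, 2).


S(n,k) = k*S(n-1,k) + S(n-1,k-1).
S(13,2) = 4095, S(13,1) = 1
S(14,2) = 2*4095 + 1 = 8190 + 1
S(14,2) = 8191


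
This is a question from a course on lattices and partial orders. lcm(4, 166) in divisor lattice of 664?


Join=lcm.
gcd(4,166)=2
lcm=332


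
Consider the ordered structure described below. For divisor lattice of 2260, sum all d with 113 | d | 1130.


Interval [113,1130] in divisors of 2260: [113, 226, 565, 1130]
Sum = 2034


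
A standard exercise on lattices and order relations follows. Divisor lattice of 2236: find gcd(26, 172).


In a divisor lattice, meet = gcd (greatest common divisor).
By Euclidean algorithm or factoring: gcd(26,172) = 2


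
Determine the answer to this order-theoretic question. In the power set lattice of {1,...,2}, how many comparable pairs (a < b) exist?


A comparable pair {a,b} has a < b or b < a in the order.
Count unordered pairs where one element is strictly below the other.
Examples: {{},{1}}, {{},{2}}, {{},{1,2}}, {{1},{1,2}}, ...
Total comparable pairs: 5


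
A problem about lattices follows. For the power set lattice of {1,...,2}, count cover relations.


A cover relation a -< b holds when a < b with no c strictly between.
Cover relations:
  {} -< {1}
  {} -< {2}
  {1} -< {1,2}
  {2} -< {1,2}
Total: 4


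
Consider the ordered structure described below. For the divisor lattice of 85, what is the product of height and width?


Height = length of longest chain minus 1; width = size of largest antichain.
A maximum chain: 1 | 17 | 85  (height 2).
A maximum antichain: {5, 17}  (width 2).
Product = 2 * 2 = 4


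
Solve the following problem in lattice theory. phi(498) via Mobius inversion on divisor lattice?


phi(n) = n * prod_{p|n} (1 - 1/p).
Prime divisors of 498: [2, 3, 83]
phi(498) = 498 * (1 - 1/2) * (1 - 1/3) * (1 - 1/83)
phi(498) = 164


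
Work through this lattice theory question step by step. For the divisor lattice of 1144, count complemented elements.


An element a is complemented if some b has a meet b = bottom, a join b = top.
a is complemented iff gcd(a, n/a)=1, i.e. a is a unitary divisor of 1144.
Complemented elements: 1, 8, 11, 13, 88, 104, ... (2 more)
Count: 8


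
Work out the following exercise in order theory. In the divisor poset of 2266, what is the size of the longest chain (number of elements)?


A chain is a totally ordered subset; we count the number of elements in a maximum chain.
Compute, for each element x, the size of the longest chain ending at x:
  1: 1
  2: 2
  11: 2
  103: 2
  22: 3
  206: 3
  ...
A maximum chain: 1 < 2 < 22 < 2266
Number of elements in the longest chain: 4


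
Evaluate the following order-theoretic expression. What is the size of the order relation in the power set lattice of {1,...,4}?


The order relation is {(a,b) : a <= b}, reflexive so it includes (a,a).
Examples: ({},{}), ({},{1,2}), ({},{1,2,3}), ({},{1,2,3,4}), ({},{1,2,4}), ...
Total ordered pairs: 81


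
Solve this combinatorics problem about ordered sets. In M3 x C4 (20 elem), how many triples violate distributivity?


Distributive law: a ^ (b v c) = (a ^ b) v (a ^ c).
Check all 20^3 = 8000 ordered triples (a,b,c).
  e.g. a=(a1,0), b=(a2,0), c=(a3,0): lhs=(a1,0) != rhs=(0,0)
  e.g. a=(a1,0), b=(a2,0), c=(a3,1): lhs=(a1,0) != rhs=(0,0)
Total violating triples: 384


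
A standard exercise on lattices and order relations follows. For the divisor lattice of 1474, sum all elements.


sigma(n) = sum of divisors.
Divisors of 1474: [1, 2, 11, 22, 67, 134, 737, 1474]
Sum = 2448


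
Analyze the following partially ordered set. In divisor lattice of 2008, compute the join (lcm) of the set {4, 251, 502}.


In a divisor lattice, join = lcm (least common multiple).
Compute lcm iteratively: start with first element, then lcm(current, next).
Elements: [4, 251, 502]
lcm(4,251) = 1004
lcm(1004,502) = 1004
Final lcm = 1004


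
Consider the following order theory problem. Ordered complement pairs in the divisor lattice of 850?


Complement pair (a,b): a meet b = bottom, a join b = top.
Here: gcd(a,b)=1 and lcm(a,b)=850, i.e. a*b=850 with a,b coprime.
Pairs found: (1,850), (2,425), (17,50), (25,34), ... (4 more)
Total ordered pairs: 8


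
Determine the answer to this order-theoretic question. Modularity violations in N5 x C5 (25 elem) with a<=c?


Modular law: if a <= c then a v (b ^ c) = (a v b) ^ c.
Check all triples (a,b,c) with a <= c among 25 elements.
  e.g. a=(a,0), b=(c,0), c=(b,0): lhs=(a,0) != rhs=(b,0)
  e.g. a=(a,0), b=(c,1), c=(b,0): lhs=(a,0) != rhs=(b,0)
Total violating triples: 75


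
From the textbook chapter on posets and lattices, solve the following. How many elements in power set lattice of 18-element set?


Power set = 2^n.
2^18 = 262144


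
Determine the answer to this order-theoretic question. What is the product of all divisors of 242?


Divisors of 242: [1, 2, 11, 22, 121, 242]
Product = n^(d(n)/2) = 242^(6/2)
Product = 14172488


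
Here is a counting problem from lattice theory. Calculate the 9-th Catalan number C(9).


C(n) = C(2n, n) / (n+1).
C(18, 9) = 48620
C(9) = 48620 / 10 = 4862


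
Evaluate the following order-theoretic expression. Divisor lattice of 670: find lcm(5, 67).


In a divisor lattice, join = lcm (least common multiple).
gcd(5,67) = 1
lcm(5,67) = 5*67/gcd = 335/1 = 335


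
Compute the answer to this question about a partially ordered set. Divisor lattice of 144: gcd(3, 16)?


Meet=gcd.
gcd(3,16)=1


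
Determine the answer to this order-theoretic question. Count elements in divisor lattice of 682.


Divisors of 682: [1, 2, 11, 22, 31, 62, 341, 682]
Count: 8


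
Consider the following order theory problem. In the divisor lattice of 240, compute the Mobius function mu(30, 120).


In a divisor lattice, mu(a,b) = mu(b/a) where mu is the classical Mobius function.
b/a = 120/30 = 4
Prime factorization of 4: primes [2]
4 is not squarefree, so mu(4) = 0


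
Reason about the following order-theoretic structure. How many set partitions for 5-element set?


B(n) = number of set partitions of an n-element set.
B(n) satisfies the recurrence: B(n+1) = sum_k C(n,k)*B(k).
B(5) = 52


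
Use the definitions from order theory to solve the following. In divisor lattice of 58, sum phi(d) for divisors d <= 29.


Divisors of 58 up to 29: [1, 2, 29]
phi values: [1, 1, 28]
Sum = 30


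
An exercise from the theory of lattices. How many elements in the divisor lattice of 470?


Divisors of 470: [1, 2, 5, 10, 47, 94, 235, 470]
Count: 8


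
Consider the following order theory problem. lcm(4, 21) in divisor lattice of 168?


Join=lcm.
gcd(4,21)=1
lcm=84


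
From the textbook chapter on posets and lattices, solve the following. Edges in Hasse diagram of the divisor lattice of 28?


A cover relation a -< b holds when a < b with no c strictly between.
Cover relations:
  1 -< 2
  1 -< 7
  2 -< 4
  2 -< 14
  4 -< 28
  7 -< 14
  14 -< 28
Total: 7


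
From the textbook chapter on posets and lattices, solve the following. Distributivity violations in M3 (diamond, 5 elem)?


Distributive law: a ^ (b v c) = (a ^ b) v (a ^ c).
Check all 5^3 = 125 ordered triples (a,b,c).
  e.g. a=a1, b=a2, c=a3: lhs=a1 != rhs=0
  e.g. a=a1, b=a3, c=a2: lhs=a1 != rhs=0
Total violating triples: 6


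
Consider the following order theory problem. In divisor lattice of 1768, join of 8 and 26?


In a divisor lattice, join = lcm (least common multiple).
gcd(8,26) = 2
lcm(8,26) = 8*26/gcd = 208/2 = 104


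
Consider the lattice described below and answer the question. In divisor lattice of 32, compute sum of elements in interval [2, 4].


Interval [2,4] in divisors of 32: [2, 4]
Sum = 6


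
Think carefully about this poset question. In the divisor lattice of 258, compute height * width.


Height = length of longest chain minus 1; width = size of largest antichain.
A maximum chain: 1 | 43 | 129 | 258  (height 3).
A maximum antichain: {2, 3, 43}  (width 3).
Product = 3 * 3 = 9


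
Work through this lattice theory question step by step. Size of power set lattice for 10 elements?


Power set = 2^n.
2^10 = 1024


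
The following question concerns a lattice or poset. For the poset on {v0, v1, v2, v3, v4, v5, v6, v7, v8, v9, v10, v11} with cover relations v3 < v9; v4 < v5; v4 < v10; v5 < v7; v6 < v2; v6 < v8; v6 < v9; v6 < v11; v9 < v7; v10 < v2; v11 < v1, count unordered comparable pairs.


A comparable pair {a,b} has a < b or b < a in the order.
Count unordered pairs where one element is strictly below the other.
Examples: {v1,v6}, {v1,v11}, {v2,v4}, {v2,v6}, ...
Total comparable pairs: 16


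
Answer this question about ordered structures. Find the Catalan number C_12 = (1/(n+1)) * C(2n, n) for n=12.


C(n) = C(2n, n) / (n+1).
C(24, 12) = 2704156
C(12) = 2704156 / 13 = 208012


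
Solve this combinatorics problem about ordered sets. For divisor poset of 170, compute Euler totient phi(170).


phi(n) = n * prod_{p|n} (1 - 1/p).
Prime divisors of 170: [2, 5, 17]
phi(170) = 170 * (1 - 1/2) * (1 - 1/5) * (1 - 1/17)
phi(170) = 64


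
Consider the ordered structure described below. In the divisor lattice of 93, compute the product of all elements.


Divisors of 93: [1, 3, 31, 93]
Product = n^(d(n)/2) = 93^(4/2)
Product = 8649


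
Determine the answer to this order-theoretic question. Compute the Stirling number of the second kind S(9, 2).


S(n,k) = k*S(n-1,k) + S(n-1,k-1).
S(8,2) = 127, S(8,1) = 1
S(9,2) = 2*127 + 1 = 254 + 1
S(9,2) = 255


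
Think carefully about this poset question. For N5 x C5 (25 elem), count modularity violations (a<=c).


Modular law: if a <= c then a v (b ^ c) = (a v b) ^ c.
Check all triples (a,b,c) with a <= c among 25 elements.
  e.g. a=(a,0), b=(c,0), c=(b,0): lhs=(a,0) != rhs=(b,0)
  e.g. a=(a,0), b=(c,1), c=(b,0): lhs=(a,0) != rhs=(b,0)
Total violating triples: 75


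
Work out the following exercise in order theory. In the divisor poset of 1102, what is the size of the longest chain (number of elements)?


A chain is a totally ordered subset; we count the number of elements in a maximum chain.
Compute, for each element x, the size of the longest chain ending at x:
  1: 1
  2: 2
  19: 2
  29: 2
  38: 3
  58: 3
  ...
A maximum chain: 1 < 2 < 38 < 1102
Number of elements in the longest chain: 4


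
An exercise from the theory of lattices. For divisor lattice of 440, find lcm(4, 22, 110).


In a divisor lattice, join = lcm (least common multiple).
Compute lcm iteratively: start with first element, then lcm(current, next).
Elements: [4, 22, 110]
lcm(4,22) = 44
lcm(44,110) = 220
Final lcm = 220


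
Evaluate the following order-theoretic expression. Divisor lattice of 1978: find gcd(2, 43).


In a divisor lattice, meet = gcd (greatest common divisor).
By Euclidean algorithm or factoring: gcd(2,43) = 1


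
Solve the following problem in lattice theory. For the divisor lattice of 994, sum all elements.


sigma(n) = sum of divisors.
Divisors of 994: [1, 2, 7, 14, 71, 142, 497, 994]
Sum = 1728


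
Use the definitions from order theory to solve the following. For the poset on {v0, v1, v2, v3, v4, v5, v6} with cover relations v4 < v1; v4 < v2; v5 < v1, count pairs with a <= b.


The order relation is {(a,b) : a <= b}, reflexive so it includes (a,a).
Examples: (v0,v0), (v1,v1), (v2,v2), (v3,v3), (v4,v1), ...
Total ordered pairs: 10


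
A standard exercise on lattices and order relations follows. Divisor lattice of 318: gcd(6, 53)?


Meet=gcd.
gcd(6,53)=1


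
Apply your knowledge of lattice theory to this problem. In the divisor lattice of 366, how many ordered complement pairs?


Complement pair (a,b): a meet b = bottom, a join b = top.
Here: gcd(a,b)=1 and lcm(a,b)=366, i.e. a*b=366 with a,b coprime.
Pairs found: (1,366), (2,183), (3,122), (6,61), ... (4 more)
Total ordered pairs: 8
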